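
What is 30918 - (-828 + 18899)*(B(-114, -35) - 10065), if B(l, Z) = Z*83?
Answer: 234411788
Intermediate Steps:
B(l, Z) = 83*Z
30918 - (-828 + 18899)*(B(-114, -35) - 10065) = 30918 - (-828 + 18899)*(83*(-35) - 10065) = 30918 - 18071*(-2905 - 10065) = 30918 - 18071*(-12970) = 30918 - 1*(-234380870) = 30918 + 234380870 = 234411788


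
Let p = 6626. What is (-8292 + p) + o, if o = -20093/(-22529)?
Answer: -37513221/22529 ≈ -1665.1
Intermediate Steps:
o = 20093/22529 (o = -20093*(-1/22529) = 20093/22529 ≈ 0.89187)
(-8292 + p) + o = (-8292 + 6626) + 20093/22529 = -1666 + 20093/22529 = -37513221/22529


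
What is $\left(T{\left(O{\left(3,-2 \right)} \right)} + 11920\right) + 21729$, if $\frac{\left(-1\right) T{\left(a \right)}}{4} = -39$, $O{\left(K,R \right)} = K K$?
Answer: $33805$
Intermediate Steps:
$O{\left(K,R \right)} = K^{2}$
$T{\left(a \right)} = 156$ ($T{\left(a \right)} = \left(-4\right) \left(-39\right) = 156$)
$\left(T{\left(O{\left(3,-2 \right)} \right)} + 11920\right) + 21729 = \left(156 + 11920\right) + 21729 = 12076 + 21729 = 33805$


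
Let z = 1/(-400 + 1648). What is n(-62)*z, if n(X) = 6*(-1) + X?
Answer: -17/312 ≈ -0.054487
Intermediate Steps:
n(X) = -6 + X
z = 1/1248 ≈ 0.00080128
n(-62)*z = (-6 - 62)*(1/1248) = -68*1/1248 = -17/312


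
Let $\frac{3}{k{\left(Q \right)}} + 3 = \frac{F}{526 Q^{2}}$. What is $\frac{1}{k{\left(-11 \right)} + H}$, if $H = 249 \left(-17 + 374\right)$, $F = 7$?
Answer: $\frac{190931}{16972238445} \approx 1.125 \cdot 10^{-5}$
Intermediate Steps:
$H = 88893$ ($H = 249 \cdot 357 = 88893$)
$k{\left(Q \right)} = \frac{3}{-3 + \frac{7}{526 Q^{2}}}$
$\frac{1}{k{\left(-11 \right)} + H} = \frac{1}{- \frac{1578 \left(-11\right)^{2}}{-7 + 1578 \left(-11\right)^{2}} + 88893} = \frac{1}{\left(-1578\right) 121 \frac{1}{-7 + 1578 \cdot 121} + 88893} = \frac{1}{\left(-1578\right) 121 \frac{1}{-7 + 190938} + 88893} = \frac{1}{\left(-1578\right) 121 \cdot \frac{1}{190931} + 88893} = \frac{1}{- \frac{190938}{190931} + 88893} = \frac{1}{\frac{16972238445}{190931}} = \frac{190931}{16972238445}$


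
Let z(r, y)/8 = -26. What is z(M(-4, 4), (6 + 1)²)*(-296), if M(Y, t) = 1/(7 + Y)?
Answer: 61568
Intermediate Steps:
z(r, y) = -208 (z(r, y) = 8*(-26) = -208)
z(M(-4, 4), (6 + 1)²)*(-296) = -208*(-296) = 61568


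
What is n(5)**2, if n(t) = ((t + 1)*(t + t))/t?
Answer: 144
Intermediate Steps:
n(t) = 2 + 2*t (n(t) = ((1 + t)*(2*t))/t = (2*t*(1 + t))/t = 2 + 2*t)
n(5)**2 = (2 + 2*5)**2 = (2 + 10)**2 = 12**2 = 144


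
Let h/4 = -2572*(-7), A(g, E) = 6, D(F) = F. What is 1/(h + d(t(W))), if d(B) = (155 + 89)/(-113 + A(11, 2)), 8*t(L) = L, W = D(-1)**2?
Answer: 107/7705468 ≈ 1.3886e-5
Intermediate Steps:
W = 1 (W = (-1)**2 = 1)
t(L) = L/8
h = 72016 (h = 4*(-2572*(-7)) = 4*18004 = 72016)
d(B) = -244/107 (d(B) = (155 + 89)/(-113 + 6) = 244/(-107) = 244*(-1/107) = -244/107)
1/(h + d(t(W))) = 1/(72016 - 244/107) = 1/(7705468/107) = 107/7705468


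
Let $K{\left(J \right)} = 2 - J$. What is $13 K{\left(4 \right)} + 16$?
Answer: $-10$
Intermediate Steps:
$13 K{\left(4 \right)} + 16 = 13 \left(2 - 4\right) + 16 = 13 \left(-2\right) + 16 = -26 + 16 = -10$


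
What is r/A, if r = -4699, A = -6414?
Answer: 4699/6414 ≈ 0.73262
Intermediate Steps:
r/A = -4699/(-6414) = -4699*(-1/6414) = 4699/6414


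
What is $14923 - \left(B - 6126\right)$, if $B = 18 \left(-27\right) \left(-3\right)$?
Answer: $19591$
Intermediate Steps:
$B = 1458$ ($B = \left(-486\right) \left(-3\right) = 1458$)
$14923 - \left(B - 6126\right) = 14923 - \left(1458 - 6126\right) = 14923 - -4668 = 14923 + 4668 = 19591$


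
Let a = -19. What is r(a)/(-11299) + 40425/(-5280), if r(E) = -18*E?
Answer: -2779199/361568 ≈ -7.6865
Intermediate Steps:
r(a)/(-11299) + 40425/(-5280) = -18*(-19)/(-11299) + 40425/(-5280) = 342*(-1/11299) + 40425*(-1/5280) = -342/11299 - 245/32 = -2779199/361568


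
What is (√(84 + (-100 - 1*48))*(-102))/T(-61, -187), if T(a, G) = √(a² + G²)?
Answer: -408*I*√38690/19345 ≈ -4.1485*I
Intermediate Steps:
T(a, G) = √(G² + a²)
(√(84 + (-100 - 1*48))*(-102))/T(-61, -187) = (√(84 + (-100 - 1*48))*(-102))/(√((-187)² + (-61)²)) = (√(84 + (-100 - 48))*(-102))/(√(34969 + 3721)) = (√(84 - 148)*(-102))/(√38690) = (√(-64)*(-102))*(√38690/38690) = ((8*I)*(-102))*(√38690/38690) = (-816*I)*(√38690/38690) = -408*I*√38690/19345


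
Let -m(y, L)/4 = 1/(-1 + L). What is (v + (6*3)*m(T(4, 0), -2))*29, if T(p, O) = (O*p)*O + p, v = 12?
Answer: 1044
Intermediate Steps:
T(p, O) = p + p*O**2 (T(p, O) = p*O**2 + p = p + p*O**2)
m(y, L) = -4/(-1 + L)
(v + (6*3)*m(T(4, 0), -2))*29 = (12 + (6*3)*(-4/(-1 - 2)))*29 = (12 + 18*(-4/(-3)))*29 = (12 + 18*(-4*(-1/3)))*29 = (12 + 18*(4/3))*29 = (12 + 24)*29 = 36*29 = 1044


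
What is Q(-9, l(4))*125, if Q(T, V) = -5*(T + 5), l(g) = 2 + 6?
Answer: 2500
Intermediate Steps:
l(g) = 8
Q(T, V) = -25 - 5*T (Q(T, V) = -5*(5 + T) = -25 - 5*T)
Q(-9, l(4))*125 = (-25 - 5*(-9))*125 = (-25 + 45)*125 = 20*125 = 2500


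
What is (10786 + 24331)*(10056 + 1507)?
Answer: 406057871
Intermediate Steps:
(10786 + 24331)*(10056 + 1507) = 35117*11563 = 406057871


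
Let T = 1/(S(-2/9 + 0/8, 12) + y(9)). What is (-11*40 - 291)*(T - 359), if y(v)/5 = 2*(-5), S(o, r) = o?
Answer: 118624487/452 ≈ 2.6244e+5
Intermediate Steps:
y(v) = -50 (y(v) = 5*(2*(-5)) = 5*(-10) = -50)
T = -9/452 (T = 1/((-2/9 + 0/8) - 50) = 1/((-2*1/9 + 0*(1/8)) - 50) = 1/((-2/9 + 0) - 50) = 1/(-2/9 - 50) = 1/(-452/9) = -9/452 ≈ -0.019911)
(-11*40 - 291)*(T - 359) = (-11*40 - 291)*(-9/452 - 359) = (-440 - 291)*(-162277/452) = -731*(-162277/452) = 118624487/452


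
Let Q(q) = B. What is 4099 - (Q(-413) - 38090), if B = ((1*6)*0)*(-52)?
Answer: 42189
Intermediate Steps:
B = 0 (B = (6*0)*(-52) = 0*(-52) = 0)
Q(q) = 0
4099 - (Q(-413) - 38090) = 4099 - (0 - 38090) = 4099 - 1*(-38090) = 4099 + 38090 = 42189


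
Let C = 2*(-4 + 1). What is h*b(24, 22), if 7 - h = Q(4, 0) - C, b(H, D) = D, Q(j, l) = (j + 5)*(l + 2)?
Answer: -374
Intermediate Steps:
C = -6 (C = 2*(-3) = -6)
Q(j, l) = (2 + l)*(5 + j) (Q(j, l) = (5 + j)*(2 + l) = (2 + l)*(5 + j))
h = -17 (h = 7 - ((10 + 2*4 + 5*0 + 4*0) - 1*(-6)) = 7 - ((10 + 8 + 0 + 0) + 6) = 7 - (18 + 6) = 7 - 1*24 = 7 - 24 = -17)
h*b(24, 22) = -17*22 = -374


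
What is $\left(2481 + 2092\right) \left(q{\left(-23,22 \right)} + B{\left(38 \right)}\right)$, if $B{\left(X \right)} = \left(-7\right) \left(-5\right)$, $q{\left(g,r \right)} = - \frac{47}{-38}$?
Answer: $\frac{6297021}{38} \approx 1.6571 \cdot 10^{5}$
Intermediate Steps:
$q{\left(g,r \right)} = \frac{47}{38}$ ($q{\left(g,r \right)} = \left(-47\right) \left(- \frac{1}{38}\right) = \frac{47}{38}$)
$B{\left(X \right)} = 35$
$\left(2481 + 2092\right) \left(q{\left(-23,22 \right)} + B{\left(38 \right)}\right) = \left(2481 + 2092\right) \left(\frac{47}{38} + 35\right) = 4573 \cdot \frac{1377}{38} = \frac{6297021}{38}$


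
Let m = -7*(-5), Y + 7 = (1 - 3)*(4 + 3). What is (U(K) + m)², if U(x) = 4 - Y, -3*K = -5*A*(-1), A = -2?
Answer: 3600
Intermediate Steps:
K = 10/3 (K = -(-5*(-2))*(-1)/3 = -10*(-1)/3 = -⅓*(-10) = 10/3 ≈ 3.3333)
Y = -21 (Y = -7 + (1 - 3)*(4 + 3) = -7 - 2*7 = -7 - 14 = -21)
m = 35
U(x) = 25 (U(x) = 4 - 1*(-21) = 4 + 21 = 25)
(U(K) + m)² = (25 + 35)² = 60² = 3600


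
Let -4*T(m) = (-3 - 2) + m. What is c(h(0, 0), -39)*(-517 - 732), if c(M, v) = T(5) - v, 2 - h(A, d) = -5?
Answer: -48711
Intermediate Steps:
T(m) = 5/4 - m/4 (T(m) = -((-3 - 2) + m)/4 = -(-5 + m)/4 = 5/4 - m/4)
h(A, d) = 7 (h(A, d) = 2 - 1*(-5) = 2 + 5 = 7)
c(M, v) = -v (c(M, v) = (5/4 - 1/4*5) - v = (5/4 - 5/4) - v = 0 - v = -v)
c(h(0, 0), -39)*(-517 - 732) = (-1*(-39))*(-517 - 732) = 39*(-1249) = -48711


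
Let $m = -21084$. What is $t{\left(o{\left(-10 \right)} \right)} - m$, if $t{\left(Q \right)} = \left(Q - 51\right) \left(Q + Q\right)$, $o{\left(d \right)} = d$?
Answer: $22304$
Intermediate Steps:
$t{\left(Q \right)} = 2 Q \left(-51 + Q\right)$ ($t{\left(Q \right)} = \left(-51 + Q\right) 2 Q = 2 Q \left(-51 + Q\right)$)
$t{\left(o{\left(-10 \right)} \right)} - m = 2 \left(-10\right) \left(-51 - 10\right) - -21084 = 2 \left(-10\right) \left(-61\right) + 21084 = 1220 + 21084 = 22304$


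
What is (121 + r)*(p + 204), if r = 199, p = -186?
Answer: 5760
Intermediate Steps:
(121 + r)*(p + 204) = (121 + 199)*(-186 + 204) = 320*18 = 5760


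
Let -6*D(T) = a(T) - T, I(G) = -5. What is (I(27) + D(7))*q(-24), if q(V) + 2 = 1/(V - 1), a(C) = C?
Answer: 51/5 ≈ 10.200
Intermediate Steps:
q(V) = -2 + 1/(-1 + V) (q(V) = -2 + 1/(V - 1) = -2 + 1/(-1 + V))
D(T) = 0 (D(T) = -(T - T)/6 = -⅙*0 = 0)
(I(27) + D(7))*q(-24) = (-5 + 0)*((3 - 2*(-24))/(-1 - 24)) = -5*(3 + 48)/(-25) = -(-1)*51/5 = -5*(-51/25) = 51/5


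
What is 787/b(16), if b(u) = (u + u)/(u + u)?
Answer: 787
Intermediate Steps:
b(u) = 1 (b(u) = (2*u)/((2*u)) = (2*u)*(1/(2*u)) = 1)
787/b(16) = 787/1 = 787*1 = 787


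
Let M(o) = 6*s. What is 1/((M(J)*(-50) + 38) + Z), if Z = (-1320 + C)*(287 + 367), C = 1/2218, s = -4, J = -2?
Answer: -1109/956004251 ≈ -1.1600e-6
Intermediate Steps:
C = 1/2218 ≈ 0.00045086
M(o) = -24 (M(o) = 6*(-4) = -24)
Z = -957377193/1109 (Z = (-1320 + 1/2218)*(287 + 367) = -2927759/2218*654 = -957377193/1109 ≈ -8.6328e+5)
1/((M(J)*(-50) + 38) + Z) = 1/((-24*(-50) + 38) - 957377193/1109) = 1/((1200 + 38) - 957377193/1109) = 1/(1238 - 957377193/1109) = 1/(-956004251/1109) = -1109/956004251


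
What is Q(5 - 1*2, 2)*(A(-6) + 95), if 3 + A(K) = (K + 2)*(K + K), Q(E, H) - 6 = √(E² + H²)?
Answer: 840 + 140*√13 ≈ 1344.8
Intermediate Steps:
Q(E, H) = 6 + √(E² + H²)
A(K) = -3 + 2*K*(2 + K) (A(K) = -3 + (K + 2)*(K + K) = -3 + (2 + K)*(2*K) = -3 + 2*K*(2 + K))
Q(5 - 1*2, 2)*(A(-6) + 95) = (6 + √((5 - 1*2)² + 2²))*((-3 + 2*(-6)² + 4*(-6)) + 95) = (6 + √((5 - 2)² + 4))*((-3 + 2*36 - 24) + 95) = (6 + √(3² + 4))*((-3 + 72 - 24) + 95) = (6 + √(9 + 4))*(45 + 95) = (6 + √13)*140 = 840 + 140*√13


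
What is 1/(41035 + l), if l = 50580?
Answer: 1/91615 ≈ 1.0915e-5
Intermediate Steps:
1/(41035 + l) = 1/(41035 + 50580) = 1/91615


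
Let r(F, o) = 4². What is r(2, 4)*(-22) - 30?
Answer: -382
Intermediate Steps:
r(F, o) = 16
r(2, 4)*(-22) - 30 = 16*(-22) - 30 = -352 - 30 = -382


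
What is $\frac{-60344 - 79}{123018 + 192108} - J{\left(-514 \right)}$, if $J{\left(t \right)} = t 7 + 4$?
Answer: $\frac{377500807}{105042} \approx 3593.8$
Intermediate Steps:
$J{\left(t \right)} = 4 + 7 t$ ($J{\left(t \right)} = 7 t + 4 = 4 + 7 t$)
$\frac{-60344 - 79}{123018 + 192108} - J{\left(-514 \right)} = \frac{-60344 - 79}{123018 + 192108} - \left(4 + 7 \left(-514\right)\right) = - \frac{60423}{315126} - \left(4 - 3598\right) = \left(-60423\right) \frac{1}{315126} - -3594 = - \frac{20141}{105042} + 3594 = \frac{377500807}{105042}$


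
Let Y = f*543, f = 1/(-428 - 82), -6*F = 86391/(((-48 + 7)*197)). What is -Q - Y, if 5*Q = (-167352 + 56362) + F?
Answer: 15240412104/686545 ≈ 22199.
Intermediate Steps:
F = 28797/16154 (F = -28797/(2*((-48 + 7)*197)) = -28797/(2*((-41*197))) = -28797/(2*(-8077)) = -28797*(-1)/(2*8077) = -1/6*(-86391/8077) = 28797/16154 ≈ 1.7827)
f = -1/510 (f = 1/(-510) = -1/510 ≈ -0.0019608)
Q = -1792903663/80770 (Q = ((-167352 + 56362) + 28797/16154)/5 = (-110990 + 28797/16154)/5 = (1/5)*(-1792903663/16154) = -1792903663/80770 ≈ -22198.)
Y = -181/170 (Y = -1/510*543 = -181/170 ≈ -1.0647)
-Q - Y = -1*(-1792903663/80770) - 1*(-181/170) = 1792903663/80770 + 181/170 = 15240412104/686545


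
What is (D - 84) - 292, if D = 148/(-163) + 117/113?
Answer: -6923197/18419 ≈ -375.87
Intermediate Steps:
D = 2347/18419 (D = 148*(-1/163) + 117*(1/113) = -148/163 + 117/113 = 2347/18419 ≈ 0.12742)
(D - 84) - 292 = (2347/18419 - 84) - 292 = -1544849/18419 - 292 = -6923197/18419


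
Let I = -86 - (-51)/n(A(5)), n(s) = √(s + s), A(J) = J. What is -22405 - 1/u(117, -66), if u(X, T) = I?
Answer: -1598797535/71359 + 51*√10/71359 ≈ -22405.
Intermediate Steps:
n(s) = √2*√s (n(s) = √(2*s) = √2*√s)
I = -86 + 51*√10/10 (I = -86 - (-51)/(√2*√5) = -86 - (-51)/(√10) = -86 - (-51)*√10/10 = -86 + 51*√10/10 ≈ -69.872)
u(X, T) = -86 + 51*√10/10
-22405 - 1/u(117, -66) = -22405 - 1/(-86 + 51*√10/10)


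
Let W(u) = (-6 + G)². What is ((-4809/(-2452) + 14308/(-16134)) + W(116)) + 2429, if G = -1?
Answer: 49036796347/19780284 ≈ 2479.1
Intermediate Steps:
W(u) = 49 (W(u) = (-6 - 1)² = (-7)² = 49)
((-4809/(-2452) + 14308/(-16134)) + W(116)) + 2429 = ((-4809/(-2452) + 14308/(-16134)) + 49) + 2429 = ((-4809*(-1/2452) + 14308*(-1/16134)) + 49) + 2429 = ((4809/2452 - 7154/8067) + 49) + 2429 = (21252595/19780284 + 49) + 2429 = 990486511/19780284 + 2429 = 49036796347/19780284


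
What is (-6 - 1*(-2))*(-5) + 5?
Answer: 25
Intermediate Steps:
(-6 - 1*(-2))*(-5) + 5 = (-6 + 2)*(-5) + 5 = -4*(-5) + 5 = 20 + 5 = 25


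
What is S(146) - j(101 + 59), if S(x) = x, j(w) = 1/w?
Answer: 23359/160 ≈ 145.99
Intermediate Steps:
S(146) - j(101 + 59) = 146 - 1/(101 + 59) = 146 - 1/160 = 23359/160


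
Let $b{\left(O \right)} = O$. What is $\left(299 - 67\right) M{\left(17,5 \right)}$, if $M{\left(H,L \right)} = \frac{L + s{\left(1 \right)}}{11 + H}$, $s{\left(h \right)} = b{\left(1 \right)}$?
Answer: $\frac{348}{7} \approx 49.714$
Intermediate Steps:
$s{\left(h \right)} = 1$
$M{\left(H,L \right)} = \frac{1 + L}{11 + H}$ ($M{\left(H,L \right)} = \frac{L + 1}{11 + H} = \frac{1 + L}{11 + H}$)
$\left(299 - 67\right) M{\left(17,5 \right)} = \left(299 - 67\right) \frac{1 + 5}{11 + 17} = 232 \cdot \frac{1}{28} \cdot 6 = 232 \cdot \frac{3}{14} = \frac{348}{7}$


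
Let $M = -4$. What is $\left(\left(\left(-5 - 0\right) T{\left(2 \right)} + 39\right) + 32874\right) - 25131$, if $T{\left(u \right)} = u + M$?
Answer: $7792$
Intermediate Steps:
$T{\left(u \right)} = -4 + u$ ($T{\left(u \right)} = u - 4 = -4 + u$)
$\left(\left(\left(-5 - 0\right) T{\left(2 \right)} + 39\right) + 32874\right) - 25131 = \left(\left(\left(-5 - 0\right) \left(-4 + 2\right) + 39\right) + 32874\right) - 25131 = \left(\left(\left(-5 + 0\right) \left(-2\right) + 39\right) + 32874\right) - 25131 = \left(\left(\left(-5\right) \left(-2\right) + 39\right) + 32874\right) - 25131 = \left(\left(10 + 39\right) + 32874\right) - 25131 = \left(49 + 32874\right) - 25131 = 32923 - 25131 = 7792$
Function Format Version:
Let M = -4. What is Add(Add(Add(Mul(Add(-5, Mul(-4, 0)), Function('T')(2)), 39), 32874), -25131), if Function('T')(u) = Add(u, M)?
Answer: 7792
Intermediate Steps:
Function('T')(u) = Add(-4, u) (Function('T')(u) = Add(u, -4) = Add(-4, u))
Add(Add(Add(Mul(Add(-5, Mul(-4, 0)), Function('T')(2)), 39), 32874), -25131) = Add(Add(Add(Mul(Add(-5, Mul(-4, 0)), Add(-4, 2)), 39), 32874), -25131) = Add(Add(Add(Mul(Add(-5, 0), -2), 39), 32874), -25131) = Add(Add(Add(Mul(-5, -2), 39), 32874), -25131) = Add(Add(Add(10, 39), 32874), -25131) = Add(Add(49, 32874), -25131) = Add(32923, -25131) = 7792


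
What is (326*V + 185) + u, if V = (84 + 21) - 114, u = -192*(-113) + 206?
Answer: 19153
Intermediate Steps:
u = 21902 (u = 21696 + 206 = 21902)
V = -9 (V = 105 - 114 = -9)
(326*V + 185) + u = (326*(-9) + 185) + 21902 = (-2934 + 185) + 21902 = -2749 + 21902 = 19153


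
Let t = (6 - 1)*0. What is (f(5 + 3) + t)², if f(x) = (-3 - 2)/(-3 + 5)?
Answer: 25/4 ≈ 6.2500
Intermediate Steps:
t = 0 (t = 5*0 = 0)
f(x) = -5/2
(f(5 + 3) + t)² = (-5/2 + 0)² = (-5/2)² = 25/4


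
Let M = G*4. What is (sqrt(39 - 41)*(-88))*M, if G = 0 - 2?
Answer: 704*I*sqrt(2) ≈ 995.61*I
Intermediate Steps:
G = -2
M = -8 (M = -2*4 = -8)
(sqrt(39 - 41)*(-88))*M = (sqrt(39 - 41)*(-88))*(-8) = (sqrt(-2)*(-88))*(-8) = ((I*sqrt(2))*(-88))*(-8) = -88*I*sqrt(2)*(-8) = 704*I*sqrt(2)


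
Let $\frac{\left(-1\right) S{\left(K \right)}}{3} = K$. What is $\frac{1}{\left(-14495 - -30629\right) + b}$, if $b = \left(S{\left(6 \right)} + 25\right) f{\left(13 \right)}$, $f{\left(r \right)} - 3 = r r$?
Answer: $\frac{1}{17338} \approx 5.7677 \cdot 10^{-5}$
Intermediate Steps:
$S{\left(K \right)} = - 3 K$
$f{\left(r \right)} = 3 + r^{2}$ ($f{\left(r \right)} = 3 + r r = 3 + r^{2}$)
$b = 1204$ ($b = \left(\left(-3\right) 6 + 25\right) \left(3 + 13^{2}\right) = \left(-18 + 25\right) \left(3 + 169\right) = 7 \cdot 172 = 1204$)
$\frac{1}{\left(-14495 - -30629\right) + b} = \frac{1}{\left(-14495 - -30629\right) + 1204} = \frac{1}{\left(-14495 + 30629\right) + 1204} = \frac{1}{16134 + 1204} = \frac{1}{17338}$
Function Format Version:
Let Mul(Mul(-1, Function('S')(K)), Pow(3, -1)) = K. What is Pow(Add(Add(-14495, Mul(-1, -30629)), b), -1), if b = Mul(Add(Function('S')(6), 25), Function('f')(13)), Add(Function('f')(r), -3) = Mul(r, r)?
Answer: Rational(1, 17338) ≈ 5.7677e-5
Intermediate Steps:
Function('S')(K) = Mul(-3, K)
Function('f')(r) = Add(3, Pow(r, 2)) (Function('f')(r) = Add(3, Mul(r, r)) = Add(3, Pow(r, 2)))
b = 1204 (b = Mul(Add(Mul(-3, 6), 25), Add(3, Pow(13, 2))) = Mul(Add(-18, 25), Add(3, 169)) = Mul(7, 172) = 1204)
Pow(Add(Add(-14495, Mul(-1, -30629)), b), -1) = Pow(Add(Add(-14495, Mul(-1, -30629)), 1204), -1) = Pow(Add(Add(-14495, 30629), 1204), -1) = Pow(Add(16134, 1204), -1) = Pow(17338, -1) = Rational(1, 17338)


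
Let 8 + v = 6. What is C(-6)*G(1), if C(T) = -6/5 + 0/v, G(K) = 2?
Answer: -12/5 ≈ -2.4000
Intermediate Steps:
v = -2 (v = -8 + 6 = -2)
C(T) = -6/5 (C(T) = -6/5 + 0/(-2) = -6*⅕ + 0*(-½) = -6/5 + 0 = -6/5)
C(-6)*G(1) = -6/5*2 = -12/5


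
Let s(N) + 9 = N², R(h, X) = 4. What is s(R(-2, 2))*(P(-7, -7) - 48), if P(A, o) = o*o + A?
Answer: -42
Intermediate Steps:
P(A, o) = A + o² (P(A, o) = o² + A = A + o²)
s(N) = -9 + N²
s(R(-2, 2))*(P(-7, -7) - 48) = (-9 + 4²)*((-7 + (-7)²) - 48) = (-9 + 16)*((-7 + 49) - 48) = 7*(42 - 48) = 7*(-6) = -42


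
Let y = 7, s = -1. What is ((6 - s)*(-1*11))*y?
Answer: -539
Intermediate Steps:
((6 - s)*(-1*11))*y = ((6 - 1*(-1))*(-1*11))*7 = ((6 + 1)*(-11))*7 = (7*(-11))*7 = -77*7 = -539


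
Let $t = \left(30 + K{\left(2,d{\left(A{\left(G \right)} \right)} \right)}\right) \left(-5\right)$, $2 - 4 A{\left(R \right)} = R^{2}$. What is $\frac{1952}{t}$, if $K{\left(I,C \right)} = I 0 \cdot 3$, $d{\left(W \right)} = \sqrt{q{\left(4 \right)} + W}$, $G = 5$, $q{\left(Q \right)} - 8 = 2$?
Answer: $- \frac{976}{75} \approx -13.013$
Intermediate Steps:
$q{\left(Q \right)} = 10$ ($q{\left(Q \right)} = 8 + 2 = 10$)
$A{\left(R \right)} = \frac{1}{2} - \frac{R^{2}}{4}$
$d{\left(W \right)} = \sqrt{10 + W}$
$K{\left(I,C \right)} = 0$ ($K{\left(I,C \right)} = 0 \cdot 3 = 0$)
$t = -150$ ($t = \left(30 + 0\right) \left(-5\right) = 30 \left(-5\right) = -150$)
$\frac{1952}{t} = \frac{1952}{-150} = 1952 \left(- \frac{1}{150}\right) = - \frac{976}{75}$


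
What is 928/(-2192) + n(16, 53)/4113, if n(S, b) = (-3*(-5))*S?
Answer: -68558/187827 ≈ -0.36501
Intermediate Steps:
n(S, b) = 15*S
928/(-2192) + n(16, 53)/4113 = 928/(-2192) + (15*16)/4113 = 928*(-1/2192) + 240*(1/4113) = -58/137 + 80/1371 = -68558/187827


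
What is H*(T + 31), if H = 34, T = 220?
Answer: 8534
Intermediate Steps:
H*(T + 31) = 34*(220 + 31) = 34*251 = 8534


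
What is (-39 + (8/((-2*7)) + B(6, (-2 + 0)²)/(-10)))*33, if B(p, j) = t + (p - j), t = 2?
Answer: -46167/35 ≈ -1319.1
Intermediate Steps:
B(p, j) = 2 + p - j (B(p, j) = 2 + (p - j) = 2 + p - j)
(-39 + (8/((-2*7)) + B(6, (-2 + 0)²)/(-10)))*33 = (-39 + (8/((-2*7)) + (2 + 6 - (-2 + 0)²)/(-10)))*33 = (-39 + (8/(-14) + (2 + 6 - 1*(-2)²)*(-⅒)))*33 = (-39 + (8*(-1/14) + (2 + 6 - 1*4)*(-⅒)))*33 = (-39 + (-4/7 + (2 + 6 - 4)*(-⅒)))*33 = (-39 + (-4/7 + 4*(-⅒)))*33 = (-39 + (-4/7 - ⅖))*33 = (-39 - 34/35)*33 = -1399/35*33 = -46167/35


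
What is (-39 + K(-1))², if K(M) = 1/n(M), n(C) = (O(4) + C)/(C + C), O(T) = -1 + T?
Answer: 1600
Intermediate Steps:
n(C) = (3 + C)/(2*C) (n(C) = ((-1 + 4) + C)/(C + C) = (3 + C)/((2*C)) = (3 + C)*(1/(2*C)) = (3 + C)/(2*C))
K(M) = 2*M/(3 + M) (K(M) = 1/((3 + M)/(2*M)) = 2*M/(3 + M))
(-39 + K(-1))² = (-39 + 2*(-1)/(3 - 1))² = (-39 + 2*(-1)/2)² = (-39 + 2*(-1)*(½))² = (-39 - 1)² = (-40)² = 1600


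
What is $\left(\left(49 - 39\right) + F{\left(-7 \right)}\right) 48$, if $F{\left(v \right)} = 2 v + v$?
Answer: $-528$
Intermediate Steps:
$F{\left(v \right)} = 3 v$
$\left(\left(49 - 39\right) + F{\left(-7 \right)}\right) 48 = \left(\left(49 - 39\right) + 3 \left(-7\right)\right) 48 = \left(\left(49 - 39\right) - 21\right) 48 = \left(10 - 21\right) 48 = \left(-11\right) 48 = -528$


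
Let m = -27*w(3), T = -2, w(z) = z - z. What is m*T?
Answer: 0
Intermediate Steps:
w(z) = 0
m = 0 (m = -27*0 = 0)
m*T = 0*(-2) = 0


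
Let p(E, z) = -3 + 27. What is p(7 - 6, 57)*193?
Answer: 4632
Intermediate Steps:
p(E, z) = 24
p(7 - 6, 57)*193 = 24*193 = 4632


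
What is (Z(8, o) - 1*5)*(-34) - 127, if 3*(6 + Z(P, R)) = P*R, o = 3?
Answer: -25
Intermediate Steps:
Z(P, R) = -6 + P*R/3 (Z(P, R) = -6 + (P*R)/3 = -6 + P*R/3)
(Z(8, o) - 1*5)*(-34) - 127 = ((-6 + (1/3)*8*3) - 1*5)*(-34) - 127 = ((-6 + 8) - 5)*(-34) - 127 = (2 - 5)*(-34) - 127 = -3*(-34) - 127 = 102 - 127 = -25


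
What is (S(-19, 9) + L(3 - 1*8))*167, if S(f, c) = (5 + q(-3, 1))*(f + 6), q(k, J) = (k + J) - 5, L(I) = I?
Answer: 3507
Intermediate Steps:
q(k, J) = -5 + J + k (q(k, J) = (J + k) - 5 = -5 + J + k)
S(f, c) = -12 - 2*f (S(f, c) = (5 + (-5 + 1 - 3))*(f + 6) = (5 - 7)*(6 + f) = -2*(6 + f) = -12 - 2*f)
(S(-19, 9) + L(3 - 1*8))*167 = ((-12 - 2*(-19)) + (3 - 1*8))*167 = ((-12 + 38) + (3 - 8))*167 = (26 - 5)*167 = 21*167 = 3507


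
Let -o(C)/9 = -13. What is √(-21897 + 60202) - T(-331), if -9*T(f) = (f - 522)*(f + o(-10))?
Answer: 182542/9 + √38305 ≈ 20478.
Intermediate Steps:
o(C) = 117 (o(C) = -9*(-13) = 117)
T(f) = -(-522 + f)*(117 + f)/9 (T(f) = -(f - 522)*(f + 117)/9 = -(-522 + f)*(117 + f)/9)
√(-21897 + 60202) - T(-331) = √(-21897 + 60202) - (6786 + 45*(-331) - ⅑*(-331)²) = √38305 - (6786 - 14895 - ⅑*109561) = √38305 - (6786 - 14895 - 109561/9) = √38305 - 1*(-182542/9) = √38305 + 182542/9 = 182542/9 + √38305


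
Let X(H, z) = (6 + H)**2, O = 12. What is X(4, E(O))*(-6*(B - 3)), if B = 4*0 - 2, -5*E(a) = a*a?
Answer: 3000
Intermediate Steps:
E(a) = -a**2/5 (E(a) = -a*a/5 = -a**2/5)
B = -2 (B = 0 - 2 = -2)
X(4, E(O))*(-6*(B - 3)) = (6 + 4)**2*(-6*(-2 - 3)) = 10**2*(-6*(-5)) = 100*30 = 3000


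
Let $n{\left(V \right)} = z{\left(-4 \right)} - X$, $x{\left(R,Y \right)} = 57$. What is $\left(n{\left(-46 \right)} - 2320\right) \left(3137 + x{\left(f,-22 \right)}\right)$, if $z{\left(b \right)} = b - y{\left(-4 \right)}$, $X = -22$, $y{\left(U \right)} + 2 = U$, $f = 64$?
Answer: $-7333424$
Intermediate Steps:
$y{\left(U \right)} = -2 + U$
$z{\left(b \right)} = 6 + b$ ($z{\left(b \right)} = b - \left(-2 - 4\right) = b - -6 = b + 6 = 6 + b$)
$n{\left(V \right)} = 24$ ($n{\left(V \right)} = \left(6 - 4\right) - -22 = 2 + 22 = 24$)
$\left(n{\left(-46 \right)} - 2320\right) \left(3137 + x{\left(f,-22 \right)}\right) = \left(24 - 2320\right) \left(3137 + 57\right) = \left(-2296\right) 3194 = -7333424$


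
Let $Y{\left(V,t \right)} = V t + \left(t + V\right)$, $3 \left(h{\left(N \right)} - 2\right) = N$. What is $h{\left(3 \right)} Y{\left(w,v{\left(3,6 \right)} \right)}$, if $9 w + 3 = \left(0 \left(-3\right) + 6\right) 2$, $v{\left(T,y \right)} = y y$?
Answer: $219$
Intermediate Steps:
$h{\left(N \right)} = 2 + \frac{N}{3}$
$v{\left(T,y \right)} = y^{2}$
$w = 1$ ($w = - \frac{1}{3} + \frac{\left(0 \left(-3\right) + 6\right) 2}{9} = - \frac{1}{3} + \frac{\left(0 + 6\right) 2}{9} = - \frac{1}{3} + \frac{6 \cdot 2}{9} = - \frac{1}{3} + \frac{1}{9} \cdot 12 = - \frac{1}{3} + \frac{4}{3} = 1$)
$Y{\left(V,t \right)} = V + t + V t$ ($Y{\left(V,t \right)} = V t + \left(V + t\right) = V + t + V t$)
$h{\left(3 \right)} Y{\left(w,v{\left(3,6 \right)} \right)} = \left(2 + \frac{1}{3} \cdot 3\right) \left(1 + 6^{2} + 1 \cdot 6^{2}\right) = \left(2 + 1\right) \left(1 + 36 + 1 \cdot 36\right) = 3 \left(1 + 36 + 36\right) = 3 \cdot 73 = 219$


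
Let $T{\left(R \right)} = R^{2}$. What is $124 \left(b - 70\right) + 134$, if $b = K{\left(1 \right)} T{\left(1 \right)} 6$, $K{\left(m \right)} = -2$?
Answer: $-10034$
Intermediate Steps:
$b = -12$ ($b = - 2 \cdot 1^{2} \cdot 6 = \left(-2\right) 1 \cdot 6 = \left(-2\right) 6 = -12$)
$124 \left(b - 70\right) + 134 = 124 \left(-12 - 70\right) + 134 = 124 \left(-82\right) + 134 = -10168 + 134 = -10034$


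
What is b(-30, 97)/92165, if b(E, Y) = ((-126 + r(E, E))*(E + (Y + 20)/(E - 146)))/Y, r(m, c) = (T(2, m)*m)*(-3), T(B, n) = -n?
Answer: -631449/71520040 ≈ -0.0088290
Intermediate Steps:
r(m, c) = 3*m² (r(m, c) = ((-m)*m)*(-3) = -m²*(-3) = 3*m²)
b(E, Y) = (-126 + 3*E²)*(E + (20 + Y)/(-146 + E))/Y (b(E, Y) = ((-126 + 3*E²)*(E + (Y + 20)/(E - 146)))/Y = ((-126 + 3*E²)*(E + (20 + Y)/(-146 + E)))/Y = (-126 + 3*E²)*(E + (20 + Y)/(-146 + E))/Y)
b(-30, 97)/92165 = (3*(-840 + (-30)⁴ - 146*(-30)³ - 42*97 - 22*(-30)² + 6132*(-30) + 97*(-30)²)/(97*(-146 - 30)))/92165 = (3*(1/97)*(-840 + 810000 - 146*(-27000) - 4074 - 22*900 - 183960 + 97*900)/(-176))*(1/92165) = (3*(1/97)*(-1/176)*(-840 + 810000 + 3942000 - 4074 - 19800 - 183960 + 87300))*(1/92165) = (3*(1/97)*(-1/176)*4630626)*(1/92165) = -631449/776*1/92165 = -631449/71520040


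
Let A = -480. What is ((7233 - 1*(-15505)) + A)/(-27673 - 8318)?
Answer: -718/1161 ≈ -0.61843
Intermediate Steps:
((7233 - 1*(-15505)) + A)/(-27673 - 8318) = ((7233 - 1*(-15505)) - 480)/(-27673 - 8318) = ((7233 + 15505) - 480)/(-35991) = (22738 - 480)*(-1/35991) = 22258*(-1/35991) = -718/1161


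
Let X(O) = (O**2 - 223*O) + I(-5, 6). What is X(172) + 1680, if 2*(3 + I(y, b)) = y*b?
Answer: -7110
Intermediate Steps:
I(y, b) = -3 + b*y/2 (I(y, b) = -3 + (y*b)/2 = -3 + (b*y)/2 = -3 + b*y/2)
X(O) = -18 + O**2 - 223*O (X(O) = (O**2 - 223*O) + (-3 + (1/2)*6*(-5)) = (O**2 - 223*O) + (-3 - 15) = (O**2 - 223*O) - 18 = -18 + O**2 - 223*O)
X(172) + 1680 = (-18 + 172**2 - 223*172) + 1680 = (-18 + 29584 - 38356) + 1680 = -8790 + 1680 = -7110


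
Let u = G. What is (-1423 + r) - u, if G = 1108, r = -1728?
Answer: -4259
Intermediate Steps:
u = 1108
(-1423 + r) - u = (-1423 - 1728) - 1*1108 = -3151 - 1108 = -4259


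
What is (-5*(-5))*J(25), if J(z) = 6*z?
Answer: 3750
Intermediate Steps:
(-5*(-5))*J(25) = (-5*(-5))*(6*25) = 25*150 = 3750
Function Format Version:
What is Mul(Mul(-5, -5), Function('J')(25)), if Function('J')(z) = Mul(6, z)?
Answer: 3750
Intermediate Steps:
Mul(Mul(-5, -5), Function('J')(25)) = Mul(Mul(-5, -5), Mul(6, 25)) = Mul(25, 150) = 3750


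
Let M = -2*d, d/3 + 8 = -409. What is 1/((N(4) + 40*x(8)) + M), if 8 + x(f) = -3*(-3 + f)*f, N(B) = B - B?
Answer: -1/2618 ≈ -0.00038197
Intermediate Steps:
d = -1251 (d = -24 + 3*(-409) = -24 - 1227 = -1251)
N(B) = 0
M = 2502 (M = -2*(-1251) = 2502)
x(f) = -8 - 3*f*(-3 + f) (x(f) = -8 - 3*(-3 + f)*f = -8 - 3*f*(-3 + f))
1/((N(4) + 40*x(8)) + M) = 1/((0 + 40*(-8 - 3*8² + 9*8)) + 2502) = 1/((0 + 40*(-8 - 3*64 + 72)) + 2502) = 1/((0 + 40*(-8 - 192 + 72)) + 2502) = 1/((0 + 40*(-128)) + 2502) = 1/((0 - 5120) + 2502) = 1/(-5120 + 2502) = 1/(-2618) = -1/2618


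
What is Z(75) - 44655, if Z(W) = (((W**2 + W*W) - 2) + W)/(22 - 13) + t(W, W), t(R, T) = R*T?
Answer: -339947/9 ≈ -37772.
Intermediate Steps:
Z(W) = -2/9 + W/9 + 11*W**2/9 (Z(W) = (((W**2 + W*W) - 2) + W)/(22 - 13) + W*W = (((W**2 + W**2) - 2) + W)/9 + W**2 = ((2*W**2 - 2) + W)*(1/9) + W**2 = ((-2 + 2*W**2) + W)*(1/9) + W**2 = (-2 + W + 2*W**2)*(1/9) + W**2 = (-2/9 + W/9 + 2*W**2/9) + W**2 = -2/9 + W/9 + 11*W**2/9)
Z(75) - 44655 = (-2/9 + (1/9)*75 + (11/9)*75**2) - 44655 = (-2/9 + 25/3 + (11/9)*5625) - 44655 = (-2/9 + 25/3 + 6875) - 44655 = 61948/9 - 44655 = -339947/9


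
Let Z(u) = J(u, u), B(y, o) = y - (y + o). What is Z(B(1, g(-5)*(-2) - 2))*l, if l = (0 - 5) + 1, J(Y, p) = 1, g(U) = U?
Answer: -4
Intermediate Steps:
B(y, o) = -o (B(y, o) = y - (o + y) = y + (-o - y) = -o)
l = -4 (l = -5 + 1 = -4)
Z(u) = 1
Z(B(1, g(-5)*(-2) - 2))*l = 1*(-4) = -4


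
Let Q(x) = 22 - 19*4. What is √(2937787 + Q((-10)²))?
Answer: √2937733 ≈ 1714.0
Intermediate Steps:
Q(x) = -54 (Q(x) = 22 - 76 = -54)
√(2937787 + Q((-10)²)) = √(2937787 - 54) = √2937733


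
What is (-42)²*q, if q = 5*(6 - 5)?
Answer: 8820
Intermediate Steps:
q = 5 (q = 5*1 = 5)
(-42)²*q = (-42)²*5 = 1764*5 = 8820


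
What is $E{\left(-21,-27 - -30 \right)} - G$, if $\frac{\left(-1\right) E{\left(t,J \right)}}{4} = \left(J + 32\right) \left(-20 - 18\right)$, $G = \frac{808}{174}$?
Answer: $\frac{462436}{87} \approx 5315.4$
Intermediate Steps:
$G = \frac{404}{87}$ ($G = 808 \cdot \frac{1}{174} = \frac{404}{87} \approx 4.6437$)
$E{\left(t,J \right)} = 4864 + 152 J$ ($E{\left(t,J \right)} = - 4 \left(J + 32\right) \left(-20 - 18\right) = - 4 \left(32 + J\right) \left(-38\right) = - 4 \left(-1216 - 38 J\right) = 4864 + 152 J$)
$E{\left(-21,-27 - -30 \right)} - G = \left(4864 + 152 \left(-27 - -30\right)\right) - \frac{404}{87} = \left(4864 + 152 \left(-27 + 30\right)\right) - \frac{404}{87} = \left(4864 + 152 \cdot 3\right) - \frac{404}{87} = \left(4864 + 456\right) - \frac{404}{87} = 5320 - \frac{404}{87} = \frac{462436}{87}$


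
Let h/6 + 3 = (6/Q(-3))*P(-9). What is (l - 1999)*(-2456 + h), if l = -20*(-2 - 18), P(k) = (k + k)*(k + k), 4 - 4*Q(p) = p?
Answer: -46911462/7 ≈ -6.7016e+6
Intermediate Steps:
Q(p) = 1 - p/4
P(k) = 4*k² (P(k) = (2*k)*(2*k) = 4*k²)
l = 400 (l = -20*(-20) = 400)
h = 46530/7 (h = -18 + 6*((6/(1 - ¼*(-3)))*(4*(-9)²)) = -18 + 6*((6/(1 + ¾))*(4*81)) = -18 + 6*((6/(7/4))*324) = -18 + 6*((6*(4/7))*324) = -18 + 6*((24/7)*324) = -18 + 6*(7776/7) = -18 + 46656/7 = 46530/7 ≈ 6647.1)
(l - 1999)*(-2456 + h) = (400 - 1999)*(-2456 + 46530/7) = -1599*29338/7 = -46911462/7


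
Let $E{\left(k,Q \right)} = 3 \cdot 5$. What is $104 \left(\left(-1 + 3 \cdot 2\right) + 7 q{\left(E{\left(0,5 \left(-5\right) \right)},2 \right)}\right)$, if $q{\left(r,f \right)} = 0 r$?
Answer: $520$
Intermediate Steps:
$E{\left(k,Q \right)} = 15$
$q{\left(r,f \right)} = 0$
$104 \left(\left(-1 + 3 \cdot 2\right) + 7 q{\left(E{\left(0,5 \left(-5\right) \right)},2 \right)}\right) = 104 \left(\left(-1 + 3 \cdot 2\right) + 7 \cdot 0\right) = 104 \left(\left(-1 + 6\right) + 0\right) = 104 \left(5 + 0\right) = 104 \cdot 5 = 520$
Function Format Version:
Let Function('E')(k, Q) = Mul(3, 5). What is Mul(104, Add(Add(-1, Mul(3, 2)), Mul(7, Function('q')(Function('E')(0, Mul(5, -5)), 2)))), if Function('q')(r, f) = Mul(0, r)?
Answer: 520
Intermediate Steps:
Function('E')(k, Q) = 15
Function('q')(r, f) = 0
Mul(104, Add(Add(-1, Mul(3, 2)), Mul(7, Function('q')(Function('E')(0, Mul(5, -5)), 2)))) = Mul(104, Add(Add(-1, Mul(3, 2)), Mul(7, 0))) = Mul(104, Add(Add(-1, 6), 0)) = Mul(104, Add(5, 0)) = Mul(104, 5) = 520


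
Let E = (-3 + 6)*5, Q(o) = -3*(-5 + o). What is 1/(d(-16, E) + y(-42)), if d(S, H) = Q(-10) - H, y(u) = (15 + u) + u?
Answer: -1/39 ≈ -0.025641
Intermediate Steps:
Q(o) = 15 - 3*o
E = 15 (E = 3*5 = 15)
y(u) = 15 + 2*u
d(S, H) = 45 - H (d(S, H) = (15 - 3*(-10)) - H = (15 + 30) - H = 45 - H)
1/(d(-16, E) + y(-42)) = 1/((45 - 1*15) + (15 + 2*(-42))) = 1/((45 - 15) + (15 - 84)) = 1/(30 - 69) = 1/(-39) = -1/39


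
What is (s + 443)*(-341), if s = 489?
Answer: -317812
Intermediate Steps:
(s + 443)*(-341) = (489 + 443)*(-341) = 932*(-341) = -317812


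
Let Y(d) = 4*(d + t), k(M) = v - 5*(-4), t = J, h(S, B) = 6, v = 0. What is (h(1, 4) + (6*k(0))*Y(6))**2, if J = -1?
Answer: 5788836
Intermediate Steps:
t = -1
k(M) = 20 (k(M) = 0 - 5*(-4) = 0 + 20 = 20)
Y(d) = -4 + 4*d (Y(d) = 4*(d - 1) = 4*(-1 + d) = -4 + 4*d)
(h(1, 4) + (6*k(0))*Y(6))**2 = (6 + (6*20)*(-4 + 4*6))**2 = (6 + 120*(-4 + 24))**2 = (6 + 120*20)**2 = (6 + 2400)**2 = 2406**2 = 5788836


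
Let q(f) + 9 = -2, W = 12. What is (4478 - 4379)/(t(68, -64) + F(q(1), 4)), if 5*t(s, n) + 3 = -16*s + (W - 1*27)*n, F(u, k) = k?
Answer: -165/37 ≈ -4.4595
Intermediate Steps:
q(f) = -11 (q(f) = -9 - 2 = -11)
t(s, n) = -⅗ - 3*n - 16*s/5 (t(s, n) = -⅗ + (-16*s + (12 - 1*27)*n)/5 = -⅗ + (-16*s + (12 - 27)*n)/5 = -⅗ + (-16*s - 15*n)/5 = -⅗ + (-3*n - 16*s/5) = -⅗ - 3*n - 16*s/5)
(4478 - 4379)/(t(68, -64) + F(q(1), 4)) = (4478 - 4379)/((-⅗ - 3*(-64) - 16/5*68) + 4) = 99/((-⅗ + 192 - 1088/5) + 4) = 99/(-131/5 + 4) = 99/(-111/5) = 99*(-5/111) = -165/37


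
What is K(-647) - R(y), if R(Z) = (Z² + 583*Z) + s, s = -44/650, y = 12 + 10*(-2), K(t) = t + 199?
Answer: 1349422/325 ≈ 4152.1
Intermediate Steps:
K(t) = 199 + t
y = -8 (y = 12 - 20 = -8)
s = -22/325 (s = -44*1/650 = -22/325 ≈ -0.067692)
R(Z) = -22/325 + Z² + 583*Z (R(Z) = (Z² + 583*Z) - 22/325 = -22/325 + Z² + 583*Z)
K(-647) - R(y) = (199 - 647) - (-22/325 + (-8)² + 583*(-8)) = -448 - (-22/325 + 64 - 4664) = -448 - 1*(-1495022/325) = -448 + 1495022/325 = 1349422/325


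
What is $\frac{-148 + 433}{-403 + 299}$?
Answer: $- \frac{285}{104} \approx -2.7404$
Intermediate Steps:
$\frac{-148 + 433}{-403 + 299} = \frac{285}{-104} = 285 \left(- \frac{1}{104}\right) = - \frac{285}{104}$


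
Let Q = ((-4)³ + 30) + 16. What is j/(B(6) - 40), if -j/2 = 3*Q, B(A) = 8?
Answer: -27/8 ≈ -3.3750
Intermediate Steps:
Q = -18 (Q = (-64 + 30) + 16 = -34 + 16 = -18)
j = 108 (j = -6*(-18) = -2*(-54) = 108)
j/(B(6) - 40) = 108/(8 - 40) = 108/(-32) = 108*(-1/32) = -27/8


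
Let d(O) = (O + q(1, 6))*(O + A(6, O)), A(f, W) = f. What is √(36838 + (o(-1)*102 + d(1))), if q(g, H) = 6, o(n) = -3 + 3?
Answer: √36887 ≈ 192.06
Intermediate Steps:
o(n) = 0
d(O) = (6 + O)² (d(O) = (O + 6)*(O + 6) = (6 + O)*(6 + O) = (6 + O)²)
√(36838 + (o(-1)*102 + d(1))) = √(36838 + (0*102 + (36 + 1² + 12*1))) = √(36838 + (0 + (36 + 1 + 12))) = √(36838 + (0 + 49)) = √(36838 + 49) = √36887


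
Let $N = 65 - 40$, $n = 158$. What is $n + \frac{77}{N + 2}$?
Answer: $\frac{4343}{27} \approx 160.85$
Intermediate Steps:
$N = 25$
$n + \frac{77}{N + 2} = 158 + \frac{77}{25 + 2} = 158 + \frac{77}{27} = \frac{4343}{27}$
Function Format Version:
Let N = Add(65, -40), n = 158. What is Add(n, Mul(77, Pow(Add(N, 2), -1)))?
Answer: Rational(4343, 27) ≈ 160.85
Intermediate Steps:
N = 25
Add(n, Mul(77, Pow(Add(N, 2), -1))) = Add(158, Mul(77, Pow(Add(25, 2), -1))) = Add(158, Mul(77, Pow(27, -1))) = Add(158, Mul(77, Rational(1, 27))) = Add(158, Rational(77, 27)) = Rational(4343, 27)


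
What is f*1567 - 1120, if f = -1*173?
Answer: -272211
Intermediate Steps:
f = -173
f*1567 - 1120 = -173*1567 - 1120 = -271091 - 1120 = -272211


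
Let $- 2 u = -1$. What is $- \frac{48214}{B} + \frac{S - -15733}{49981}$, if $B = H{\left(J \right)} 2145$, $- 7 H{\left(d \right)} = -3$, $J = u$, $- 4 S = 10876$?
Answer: $- \frac{16784742448}{321627735} \approx -52.187$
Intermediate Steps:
$S = -2719$ ($S = \left(- \frac{1}{4}\right) 10876 = -2719$)
$u = \frac{1}{2}$ ($u = \left(- \frac{1}{2}\right) \left(-1\right) = \frac{1}{2} \approx 0.5$)
$J = \frac{1}{2} \approx 0.5$
$H{\left(d \right)} = \frac{3}{7}$ ($H{\left(d \right)} = \left(- \frac{1}{7}\right) \left(-3\right) = \frac{3}{7}$)
$B = \frac{6435}{7}$ ($B = \frac{3}{7} \cdot 2145 = \frac{6435}{7} \approx 919.29$)
$- \frac{48214}{B} + \frac{S - -15733}{49981} = - \frac{48214}{\frac{6435}{7}} + \frac{-2719 - -15733}{49981} = \left(-48214\right) \frac{7}{6435} + \left(-2719 + 15733\right) \frac{1}{49981} = - \frac{337498}{6435} + 13014 \cdot \frac{1}{49981} = - \frac{337498}{6435} + \frac{13014}{49981} = - \frac{16784742448}{321627735}$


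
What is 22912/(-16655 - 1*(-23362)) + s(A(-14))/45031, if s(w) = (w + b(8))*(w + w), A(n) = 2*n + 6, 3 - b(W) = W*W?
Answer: 1056244236/302022917 ≈ 3.4972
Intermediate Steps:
b(W) = 3 - W**2 (b(W) = 3 - W*W = 3 - W**2)
A(n) = 6 + 2*n
s(w) = 2*w*(-61 + w) (s(w) = (w + (3 - 1*8**2))*(w + w) = (w + (3 - 1*64))*(2*w) = (w + (3 - 64))*(2*w) = (w - 61)*(2*w) = (-61 + w)*(2*w) = 2*w*(-61 + w))
22912/(-16655 - 1*(-23362)) + s(A(-14))/45031 = 22912/(-16655 - 1*(-23362)) + (2*(6 + 2*(-14))*(-61 + (6 + 2*(-14))))/45031 = 22912/(-16655 + 23362) + (2*(6 - 28)*(-61 + (6 - 28)))*(1/45031) = 22912/6707 + (2*(-22)*(-61 - 22))*(1/45031) = 22912*(1/6707) + (2*(-22)*(-83))*(1/45031) = 22912/6707 + 3652*(1/45031) = 22912/6707 + 3652/45031 = 1056244236/302022917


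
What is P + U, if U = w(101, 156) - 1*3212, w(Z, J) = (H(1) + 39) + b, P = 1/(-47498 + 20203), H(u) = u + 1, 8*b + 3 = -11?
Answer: -346400849/109180 ≈ -3172.8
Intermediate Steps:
b = -7/4 (b = -3/8 + (⅛)*(-11) = -3/8 - 11/8 = -7/4 ≈ -1.7500)
H(u) = 1 + u
P = -1/27295 (P = 1/(-27295) = -1/27295 ≈ -3.6637e-5)
w(Z, J) = 157/4 (w(Z, J) = ((1 + 1) + 39) - 7/4 = (2 + 39) - 7/4 = 41 - 7/4 = 157/4)
U = -12691/4 (U = 157/4 - 1*3212 = 157/4 - 3212 = -12691/4 ≈ -3172.8)
P + U = -1/27295 - 12691/4 = -346400849/109180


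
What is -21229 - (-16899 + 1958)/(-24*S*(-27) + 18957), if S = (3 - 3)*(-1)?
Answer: -402423212/18957 ≈ -21228.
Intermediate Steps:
S = 0 (S = 0*(-1) = 0)
-21229 - (-16899 + 1958)/(-24*S*(-27) + 18957) = -21229 - (-16899 + 1958)/(-24*0*(-27) + 18957) = -21229 - (-14941)/(0*(-27) + 18957) = -21229 - (-14941)/(0 + 18957) = -21229 - (-14941)/18957 = -21229 - 1*(-14941/18957) = -21229 + 14941/18957 = -402423212/18957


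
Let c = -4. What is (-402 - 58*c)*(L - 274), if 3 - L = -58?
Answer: 36210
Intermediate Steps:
L = 61 (L = 3 - 1*(-58) = 3 + 58 = 61)
(-402 - 58*c)*(L - 274) = (-402 - 58*(-4))*(61 - 274) = (-402 + 232)*(-213) = -170*(-213) = 36210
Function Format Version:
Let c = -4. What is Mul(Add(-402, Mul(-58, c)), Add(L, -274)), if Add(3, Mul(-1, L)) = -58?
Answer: 36210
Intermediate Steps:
L = 61 (L = Add(3, Mul(-1, -58)) = Add(3, 58) = 61)
Mul(Add(-402, Mul(-58, c)), Add(L, -274)) = Mul(Add(-402, Mul(-58, -4)), Add(61, -274)) = Mul(Add(-402, 232), -213) = Mul(-170, -213) = 36210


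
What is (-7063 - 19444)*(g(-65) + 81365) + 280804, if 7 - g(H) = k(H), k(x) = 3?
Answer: -2156567279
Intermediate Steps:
g(H) = 4 (g(H) = 7 - 1*3 = 7 - 3 = 4)
(-7063 - 19444)*(g(-65) + 81365) + 280804 = (-7063 - 19444)*(4 + 81365) + 280804 = -26507*81369 + 280804 = -2156848083 + 280804 = -2156567279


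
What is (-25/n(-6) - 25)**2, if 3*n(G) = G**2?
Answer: 105625/144 ≈ 733.51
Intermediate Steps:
n(G) = G**2/3
(-25/n(-6) - 25)**2 = (-25/((1/3)*(-6)**2) - 25)**2 = (-25/((1/3)*36) - 25)**2 = (-25/12 - 25)**2 = (-325/12)**2 = 105625/144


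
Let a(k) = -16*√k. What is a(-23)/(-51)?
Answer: 16*I*√23/51 ≈ 1.5046*I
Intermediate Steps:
a(-23)/(-51) = -16*I*√23/(-51) = -16*I*√23*(-1/51) = 16*I*√23/51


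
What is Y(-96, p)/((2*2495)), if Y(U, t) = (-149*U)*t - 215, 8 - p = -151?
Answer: 2274121/4990 ≈ 455.74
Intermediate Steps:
p = 159 (p = 8 - 1*(-151) = 8 + 151 = 159)
Y(U, t) = -215 - 149*U*t (Y(U, t) = -149*U*t - 215 = -215 - 149*U*t)
Y(-96, p)/((2*2495)) = (-215 - 149*(-96)*159)/((2*2495)) = (-215 + 2274336)/4990 = 2274121*(1/4990) = 2274121/4990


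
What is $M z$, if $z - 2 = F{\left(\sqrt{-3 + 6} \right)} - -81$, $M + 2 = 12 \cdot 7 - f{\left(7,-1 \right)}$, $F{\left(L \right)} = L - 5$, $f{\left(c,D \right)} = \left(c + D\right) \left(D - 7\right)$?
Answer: $10140 + 130 \sqrt{3} \approx 10365.0$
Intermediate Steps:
$f{\left(c,D \right)} = \left(-7 + D\right) \left(D + c\right)$ ($f{\left(c,D \right)} = \left(D + c\right) \left(-7 + D\right) = \left(-7 + D\right) \left(D + c\right)$)
$F{\left(L \right)} = -5 + L$ ($F{\left(L \right)} = L - 5 = -5 + L$)
$M = 130$ ($M = -2 - \left(-83 - 56 + 7\right) = -2 + \left(84 - \left(1 + 7 - 49 - 7\right)\right) = -2 + \left(84 - -48\right) = -2 + \left(84 + 48\right) = -2 + 132 = 130$)
$z = 78 + \sqrt{3}$ ($z = 2 - \left(-76 - \sqrt{-3 + 6}\right) = 2 + \left(\left(-5 + \sqrt{3}\right) + 81\right) = 2 + \left(76 + \sqrt{3}\right) = 78 + \sqrt{3} \approx 79.732$)
$M z = 130 \left(78 + \sqrt{3}\right) = 10140 + 130 \sqrt{3}$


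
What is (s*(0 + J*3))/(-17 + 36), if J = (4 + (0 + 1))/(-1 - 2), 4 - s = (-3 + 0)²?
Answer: 25/19 ≈ 1.3158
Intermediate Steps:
s = -5 (s = 4 - (-3 + 0)² = 4 - 1*(-3)² = 4 - 1*9 = 4 - 9 = -5)
J = -5/3 (J = (4 + 1)/(-3) = 5*(-⅓) = -5/3 ≈ -1.6667)
(s*(0 + J*3))/(-17 + 36) = (-5*(0 - 5/3*3))/(-17 + 36) = -5*(0 - 5)/19 = -5*(-5)*(1/19) = 25*(1/19) = 25/19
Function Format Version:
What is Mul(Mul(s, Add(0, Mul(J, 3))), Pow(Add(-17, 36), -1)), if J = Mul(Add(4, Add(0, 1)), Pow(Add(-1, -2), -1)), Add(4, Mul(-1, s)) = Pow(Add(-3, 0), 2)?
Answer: Rational(25, 19) ≈ 1.3158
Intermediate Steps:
s = -5 (s = Add(4, Mul(-1, Pow(Add(-3, 0), 2))) = Add(4, Mul(-1, Pow(-3, 2))) = Add(4, Mul(-1, 9)) = Add(4, -9) = -5)
J = Rational(-5, 3) (J = Mul(Add(4, 1), Pow(-3, -1)) = Mul(5, Rational(-1, 3)) = Rational(-5, 3) ≈ -1.6667)
Mul(Mul(s, Add(0, Mul(J, 3))), Pow(Add(-17, 36), -1)) = Mul(Mul(-5, Add(0, Mul(Rational(-5, 3), 3))), Pow(Add(-17, 36), -1)) = Mul(Mul(-5, Add(0, -5)), Pow(19, -1)) = Mul(Mul(-5, -5), Rational(1, 19)) = Mul(25, Rational(1, 19)) = Rational(25, 19)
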